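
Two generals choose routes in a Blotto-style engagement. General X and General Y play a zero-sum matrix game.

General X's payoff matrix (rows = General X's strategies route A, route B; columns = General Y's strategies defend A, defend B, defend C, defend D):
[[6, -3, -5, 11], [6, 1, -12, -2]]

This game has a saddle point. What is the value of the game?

Row minima: -5, -12 → General X's maximin is -5.
Column maxima: 6, 1, -5, 11 → General Y's minimax is -5.
They coincide at (route A, defend C), so the value is -5.

-5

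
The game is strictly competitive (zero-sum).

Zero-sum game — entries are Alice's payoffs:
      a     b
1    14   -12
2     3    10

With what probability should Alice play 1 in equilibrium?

Row minima are -12 and 3, so Alice's maximin is 3; column maxima are 14 and 10, so Bob's minimax is 10. These differ, so the equilibrium is in mixed strategies.
Let Alice play 1 with probability p. Bob is indifferent when 14p + 3(1−p) = −12p + 10(1−p), giving p = 7/33.

7/33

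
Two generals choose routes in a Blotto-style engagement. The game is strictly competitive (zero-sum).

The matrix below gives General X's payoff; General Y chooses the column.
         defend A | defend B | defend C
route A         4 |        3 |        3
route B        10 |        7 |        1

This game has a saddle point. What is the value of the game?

Row minima: 3, 1 → General X's maximin is 3.
Column maxima: 10, 7, 3 → General Y's minimax is 3.
They coincide at (route A, defend C), so the value is 3.

3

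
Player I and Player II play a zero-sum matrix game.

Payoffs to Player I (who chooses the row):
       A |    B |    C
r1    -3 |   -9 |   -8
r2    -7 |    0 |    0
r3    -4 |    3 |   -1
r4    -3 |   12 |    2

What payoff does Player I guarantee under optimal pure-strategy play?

-3

Row minima: -9, -7, -4, -3 → Player I's maximin is -3.
Column maxima: -3, 12, 2 → Player II's minimax is -3.
They coincide at (r4, A), so the value is -3.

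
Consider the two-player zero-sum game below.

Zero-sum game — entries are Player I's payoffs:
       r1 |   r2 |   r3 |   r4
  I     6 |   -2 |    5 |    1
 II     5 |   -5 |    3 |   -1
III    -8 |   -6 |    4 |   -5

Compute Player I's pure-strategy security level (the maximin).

The worst-case payoff for each row is I: -2, II: -5, III: -8.
The best of these is -2.

-2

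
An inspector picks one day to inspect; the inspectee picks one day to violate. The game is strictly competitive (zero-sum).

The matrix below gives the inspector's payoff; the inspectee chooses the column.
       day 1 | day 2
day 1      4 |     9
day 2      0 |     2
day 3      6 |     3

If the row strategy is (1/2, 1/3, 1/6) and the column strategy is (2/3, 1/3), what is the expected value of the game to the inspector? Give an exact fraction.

Against (2/3, 1/3), each row's expected payoff is day 1: 17/3; day 2: 2/3; day 3: 5.
Taking the (1/2, 1/3, 1/6)-weighted average: (1/2)·(17/3) + (1/3)·(2/3) + (1/6)·(5) = 35/9.

35/9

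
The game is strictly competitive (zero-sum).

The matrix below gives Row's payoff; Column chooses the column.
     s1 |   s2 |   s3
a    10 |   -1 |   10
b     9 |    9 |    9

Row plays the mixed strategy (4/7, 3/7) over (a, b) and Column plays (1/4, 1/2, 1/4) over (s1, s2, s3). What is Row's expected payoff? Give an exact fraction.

Against (1/4, 1/2, 1/4), each row's expected payoff is a: 9/2; b: 9.
Taking the (4/7, 3/7)-weighted average: (4/7)·(9/2) + (3/7)·(9) = 45/7.

45/7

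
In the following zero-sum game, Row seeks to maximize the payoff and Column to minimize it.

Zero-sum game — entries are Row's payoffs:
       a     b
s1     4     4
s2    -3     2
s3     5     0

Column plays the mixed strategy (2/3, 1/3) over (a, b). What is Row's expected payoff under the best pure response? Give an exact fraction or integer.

s1: (4)·(2/3) + (4)·(1/3) = 4.
s2: (-3)·(2/3) + (2)·(1/3) = -4/3.
s3: (5)·(2/3) + (0)·(1/3) = 10/3.
The best pure response is s1 with expected payoff 4.

4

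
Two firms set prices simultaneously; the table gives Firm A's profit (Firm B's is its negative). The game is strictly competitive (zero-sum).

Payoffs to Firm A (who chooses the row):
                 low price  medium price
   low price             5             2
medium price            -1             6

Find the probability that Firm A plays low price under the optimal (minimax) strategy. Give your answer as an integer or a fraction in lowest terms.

Row minima are 2 and -1, so Firm A's maximin is 2; column maxima are 5 and 6, so Firm B's minimax is 5. These differ, so the equilibrium is in mixed strategies.
Let Firm A play low price with probability p. Firm B is indifferent when 5p − (1−p) = 2p + 6(1−p), giving p = 7/10.

7/10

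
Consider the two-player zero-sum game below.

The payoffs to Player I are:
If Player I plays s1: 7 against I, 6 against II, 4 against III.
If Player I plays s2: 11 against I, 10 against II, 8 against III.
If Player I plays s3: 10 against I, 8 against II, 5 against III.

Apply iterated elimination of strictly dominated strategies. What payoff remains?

Column II is strictly dominated by III for Player II (4<6, 8<10, 5<8); eliminate II.
Column I is strictly dominated by III for Player II (4<7, 8<11, 5<10); eliminate I.
Row s3 is strictly dominated by row s2 (8>5); eliminate s3.
Row s1 is strictly dominated by row s2 (8>4); eliminate s1.
Only (s2, III) remains, with payoff 8.

8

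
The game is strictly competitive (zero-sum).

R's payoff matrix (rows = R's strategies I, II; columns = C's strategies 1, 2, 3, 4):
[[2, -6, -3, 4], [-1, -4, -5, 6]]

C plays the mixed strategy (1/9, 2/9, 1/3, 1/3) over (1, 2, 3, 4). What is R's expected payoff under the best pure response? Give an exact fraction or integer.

-2/3

I: (2)·(1/9) + (-6)·(2/9) + (-3)·(1/3) + (4)·(1/3) = -7/9.
II: (-1)·(1/9) + (-4)·(2/9) + (-5)·(1/3) + (6)·(1/3) = -2/3.
The best pure response is II with expected payoff -2/3.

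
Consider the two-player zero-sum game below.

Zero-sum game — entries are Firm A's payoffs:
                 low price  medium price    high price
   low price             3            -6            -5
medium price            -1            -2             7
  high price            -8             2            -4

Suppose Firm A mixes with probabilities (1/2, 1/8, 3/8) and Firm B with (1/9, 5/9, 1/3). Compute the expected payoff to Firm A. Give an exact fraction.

Against (1/9, 5/9, 1/3), each row's expected payoff is low price: -14/3; medium price: 10/9; high price: -10/9.
Taking the (1/2, 1/8, 3/8)-weighted average: (1/2)·(-14/3) + (1/8)·(10/9) + (3/8)·(-10/9) = -47/18.

-47/18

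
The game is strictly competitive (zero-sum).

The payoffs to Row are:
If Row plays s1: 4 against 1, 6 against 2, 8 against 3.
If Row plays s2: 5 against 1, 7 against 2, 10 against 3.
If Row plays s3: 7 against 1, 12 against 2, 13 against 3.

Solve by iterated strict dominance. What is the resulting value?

Column 3 is strictly dominated by 1 for Column (4<8, 5<10, 7<13); eliminate 3.
Row s1 is strictly dominated by row s2 (5>4, 7>6); eliminate s1.
Row s2 is strictly dominated by row s3 (7>5, 12>7); eliminate s2.
Column 2 is strictly dominated by 1 for Column (7<12); eliminate 2.
Only (s3, 1) remains, with payoff 7.

7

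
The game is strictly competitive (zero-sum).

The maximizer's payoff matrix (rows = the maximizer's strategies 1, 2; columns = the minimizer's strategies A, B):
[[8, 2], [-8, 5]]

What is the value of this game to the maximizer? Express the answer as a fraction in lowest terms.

56/19

Row minima are 2 and -8, so the maximizer's maximin is 2; column maxima are 8 and 5, so the minimizer's minimax is 5. These differ, so the equilibrium is in mixed strategies.
Let the maximizer play 1 with probability p. The minimizer is indifferent when 8p − 8(1−p) = 2p + 5(1−p), giving p = 13/19.
Let the minimizer play A with probability q. The maximizer is indifferent when 8q + 2(1−q) = −8q + 5(1−q), giving q = 3/19.
The value is 8·(3/19) + (2)·(16/19) = 56/19.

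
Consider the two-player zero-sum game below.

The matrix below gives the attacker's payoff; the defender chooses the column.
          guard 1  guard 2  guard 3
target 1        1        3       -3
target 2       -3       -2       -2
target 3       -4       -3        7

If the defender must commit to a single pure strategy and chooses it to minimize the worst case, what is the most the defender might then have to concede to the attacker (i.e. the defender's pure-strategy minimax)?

The worst case (largest entry) in each column is guard 1: 1, guard 2: 3, guard 3: 7.
The best (smallest) of these is 1.

1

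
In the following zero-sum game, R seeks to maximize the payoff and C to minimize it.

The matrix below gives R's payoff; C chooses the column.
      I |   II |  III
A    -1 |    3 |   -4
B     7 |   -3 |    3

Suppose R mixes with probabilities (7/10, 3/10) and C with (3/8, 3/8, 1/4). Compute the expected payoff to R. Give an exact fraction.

Against (3/8, 3/8, 1/4), each row's expected payoff is A: -1/4; B: 9/4.
Taking the (7/10, 3/10)-weighted average: (7/10)·(-1/4) + (3/10)·(9/4) = 1/2.

1/2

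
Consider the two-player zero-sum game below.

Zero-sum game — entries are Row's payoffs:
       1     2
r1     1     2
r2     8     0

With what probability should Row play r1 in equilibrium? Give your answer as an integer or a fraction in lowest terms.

8/9

Row minima are 1 and 0, so Row's maximin is 1; column maxima are 8 and 2, so Column's minimax is 2. These differ, so the equilibrium is in mixed strategies.
Let Row play r1 with probability p. Column is indifferent when p + 8(1−p) = 2p, giving p = 8/9.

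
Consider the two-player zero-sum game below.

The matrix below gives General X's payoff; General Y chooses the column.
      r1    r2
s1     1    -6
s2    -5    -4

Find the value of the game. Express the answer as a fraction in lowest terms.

-17/4

Row minima are -6 and -5, so General X's maximin is -5; column maxima are 1 and -4, so General Y's minimax is -4. These differ, so the equilibrium is in mixed strategies.
Let General X play s1 with probability p. General Y is indifferent when p − 5(1−p) = −6p − 4(1−p), giving p = 1/8.
Let General Y play r1 with probability q. General X is indifferent when q − 6(1−q) = −5q − 4(1−q), giving q = 1/4.
The value is 1·(1/4) + (-6)·(3/4) = -17/4.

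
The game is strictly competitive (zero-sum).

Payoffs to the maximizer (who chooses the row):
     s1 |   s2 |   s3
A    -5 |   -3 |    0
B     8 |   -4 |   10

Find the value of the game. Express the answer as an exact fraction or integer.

-22/7

Column s3 is strictly dominated by s1 for the minimizer (it gives the maximizer more in every row).
The remaining 2×2 game on (A, B) × (s1, s2) has no saddle point. Let the maximizer play A with probability p; indifference gives −5p + 8(1−p) = −3p − 4(1−p), so p = 6/7.
Similarly the minimizer's optimal q on s1 is 1/14, and the value is -5·(1/14) + (-3)·(13/14) = -22/7.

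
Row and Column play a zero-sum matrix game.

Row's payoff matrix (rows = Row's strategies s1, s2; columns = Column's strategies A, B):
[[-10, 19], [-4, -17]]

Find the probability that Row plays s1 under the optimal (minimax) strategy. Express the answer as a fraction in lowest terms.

Row minima are -10 and -17, so Row's maximin is -10; column maxima are -4 and 19, so Column's minimax is -4. These differ, so the equilibrium is in mixed strategies.
Let Row play s1 with probability p. Column is indifferent when −10p − 4(1−p) = 19p − 17(1−p), giving p = 13/42.

13/42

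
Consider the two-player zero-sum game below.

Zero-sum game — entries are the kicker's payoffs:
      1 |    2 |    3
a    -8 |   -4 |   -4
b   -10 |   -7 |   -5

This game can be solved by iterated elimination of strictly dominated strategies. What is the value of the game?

-8

Column 2 is strictly dominated by 1 for the goalkeeper (-8<-4, -10<-7); eliminate 2.
Row b is strictly dominated by row a (-8>-10, -4>-5); eliminate b.
Column 3 is strictly dominated by 1 for the goalkeeper (-8<-4); eliminate 3.
Only (a, 1) remains, with payoff -8.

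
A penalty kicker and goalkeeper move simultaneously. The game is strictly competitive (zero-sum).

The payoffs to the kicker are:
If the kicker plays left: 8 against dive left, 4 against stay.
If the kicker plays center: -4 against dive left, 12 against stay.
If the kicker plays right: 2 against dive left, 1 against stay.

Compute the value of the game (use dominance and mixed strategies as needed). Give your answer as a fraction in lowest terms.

28/5

Row right is strictly dominated by row left, so the kicker never plays it.
The remaining 2×2 game on (left, center) × (dive left, stay) has no saddle point. Let the kicker play left with probability p; indifference gives 8p − 4(1−p) = 4p + 12(1−p), so p = 4/5.
Similarly the goalkeeper's optimal q on dive left is 2/5, and the value is 8·(2/5) + (4)·(3/5) = 28/5.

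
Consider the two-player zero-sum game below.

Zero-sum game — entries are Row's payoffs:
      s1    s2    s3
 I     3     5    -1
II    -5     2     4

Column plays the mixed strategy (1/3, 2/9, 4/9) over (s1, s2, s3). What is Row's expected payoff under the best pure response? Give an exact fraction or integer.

I: (3)·(1/3) + (5)·(2/9) + (-1)·(4/9) = 5/3.
II: (-5)·(1/3) + (2)·(2/9) + (4)·(4/9) = 5/9.
The best pure response is I with expected payoff 5/3.

5/3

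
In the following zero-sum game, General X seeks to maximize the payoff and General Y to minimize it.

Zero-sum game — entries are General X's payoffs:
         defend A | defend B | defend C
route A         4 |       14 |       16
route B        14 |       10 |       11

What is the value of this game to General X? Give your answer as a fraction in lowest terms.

78/7

Column defend C is strictly dominated by defend B for General Y (it gives General X more in every row).
The remaining 2×2 game on (route A, route B) × (defend A, defend B) has no saddle point. Let General X play route A with probability p; indifference gives 4p + 14(1−p) = 14p + 10(1−p), so p = 2/7.
Similarly General Y's optimal q on defend A is 2/7, and the value is 4·(2/7) + (14)·(5/7) = 78/7.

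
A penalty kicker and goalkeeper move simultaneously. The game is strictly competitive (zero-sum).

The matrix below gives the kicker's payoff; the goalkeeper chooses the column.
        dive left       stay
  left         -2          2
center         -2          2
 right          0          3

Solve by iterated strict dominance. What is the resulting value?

Column stay is strictly dominated by dive left for the goalkeeper (-2<2, -2<2, 0<3); eliminate stay.
Row left is strictly dominated by row right (0>-2); eliminate left.
Row center is strictly dominated by row right (0>-2); eliminate center.
Only (right, dive left) remains, with payoff 0.

0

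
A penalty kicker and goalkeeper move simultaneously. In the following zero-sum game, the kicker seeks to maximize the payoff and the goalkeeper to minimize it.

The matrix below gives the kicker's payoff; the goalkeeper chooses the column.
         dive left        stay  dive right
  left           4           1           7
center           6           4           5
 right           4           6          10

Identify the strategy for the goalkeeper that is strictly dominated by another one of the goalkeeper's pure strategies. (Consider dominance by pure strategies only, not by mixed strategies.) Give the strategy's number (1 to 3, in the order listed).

The goalkeeper prefers columns that give the kicker less. Compare dive right with stay: 1 < 7, 4 < 5, 6 < 10.
So stay strictly dominates dive right for the goalkeeper; dive right is strictly dominated.

3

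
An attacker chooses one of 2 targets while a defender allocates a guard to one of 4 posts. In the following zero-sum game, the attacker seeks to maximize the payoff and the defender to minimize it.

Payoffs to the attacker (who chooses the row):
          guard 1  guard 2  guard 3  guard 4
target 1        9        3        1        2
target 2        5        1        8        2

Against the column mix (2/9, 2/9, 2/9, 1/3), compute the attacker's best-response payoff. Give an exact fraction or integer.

34/9

target 1: (9)·(2/9) + (3)·(2/9) + (1)·(2/9) + (2)·(1/3) = 32/9.
target 2: (5)·(2/9) + (1)·(2/9) + (8)·(2/9) + (2)·(1/3) = 34/9.
The best pure response is target 2 with expected payoff 34/9.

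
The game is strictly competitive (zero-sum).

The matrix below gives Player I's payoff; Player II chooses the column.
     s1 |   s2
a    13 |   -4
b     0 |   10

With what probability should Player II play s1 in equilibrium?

14/27

Row minima are -4 and 0, so Player I's maximin is 0; column maxima are 13 and 10, so Player II's minimax is 10. These differ, so the equilibrium is in mixed strategies.
Let Player II play s1 with probability q. Player I is indifferent when 13q − 4(1−q) = 10(1−q), giving q = 14/27.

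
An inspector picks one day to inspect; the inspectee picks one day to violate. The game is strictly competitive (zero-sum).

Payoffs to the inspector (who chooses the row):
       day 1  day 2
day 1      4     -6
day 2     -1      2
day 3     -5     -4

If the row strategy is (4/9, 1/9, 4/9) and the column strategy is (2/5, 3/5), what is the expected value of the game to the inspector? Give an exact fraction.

-124/45

Against (2/5, 3/5), each row's expected payoff is day 1: -2; day 2: 4/5; day 3: -22/5.
Taking the (4/9, 1/9, 4/9)-weighted average: (4/9)·(-2) + (1/9)·(4/5) + (4/9)·(-22/5) = -124/45.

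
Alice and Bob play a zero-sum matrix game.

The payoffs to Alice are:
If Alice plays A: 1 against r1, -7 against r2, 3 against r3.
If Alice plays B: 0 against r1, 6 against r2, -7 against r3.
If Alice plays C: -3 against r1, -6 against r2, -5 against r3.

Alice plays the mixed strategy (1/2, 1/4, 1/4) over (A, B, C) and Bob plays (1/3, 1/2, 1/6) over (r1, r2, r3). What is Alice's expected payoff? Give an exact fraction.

-25/12

Against (1/3, 1/2, 1/6), each row's expected payoff is A: -8/3; B: 11/6; C: -29/6.
Taking the (1/2, 1/4, 1/4)-weighted average: (1/2)·(-8/3) + (1/4)·(11/6) + (1/4)·(-29/6) = -25/12.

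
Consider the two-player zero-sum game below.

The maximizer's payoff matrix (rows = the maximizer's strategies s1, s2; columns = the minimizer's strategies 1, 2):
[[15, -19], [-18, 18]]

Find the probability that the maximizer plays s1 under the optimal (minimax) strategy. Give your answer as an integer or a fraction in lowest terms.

18/35

Row minima are -19 and -18, so the maximizer's maximin is -18; column maxima are 15 and 18, so the minimizer's minimax is 15. These differ, so the equilibrium is in mixed strategies.
Let the maximizer play s1 with probability p. The minimizer is indifferent when 15p − 18(1−p) = −19p + 18(1−p), giving p = 18/35.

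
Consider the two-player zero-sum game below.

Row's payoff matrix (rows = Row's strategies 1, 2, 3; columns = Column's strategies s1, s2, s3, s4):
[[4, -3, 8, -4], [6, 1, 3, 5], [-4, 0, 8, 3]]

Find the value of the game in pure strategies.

Row minima: -4, 1, -4 → Row's maximin is 1.
Column maxima: 6, 1, 8, 5 → Column's minimax is 1.
They coincide at (2, s2), so the value is 1.

1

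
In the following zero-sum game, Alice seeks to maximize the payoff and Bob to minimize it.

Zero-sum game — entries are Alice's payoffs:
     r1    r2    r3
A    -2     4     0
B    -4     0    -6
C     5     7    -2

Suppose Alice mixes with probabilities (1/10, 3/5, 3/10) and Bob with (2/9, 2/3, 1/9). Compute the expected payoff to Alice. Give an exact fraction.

43/45

Against (2/9, 2/3, 1/9), each row's expected payoff is A: 20/9; B: -14/9; C: 50/9.
Taking the (1/10, 3/5, 3/10)-weighted average: (1/10)·(20/9) + (3/5)·(-14/9) + (3/10)·(50/9) = 43/45.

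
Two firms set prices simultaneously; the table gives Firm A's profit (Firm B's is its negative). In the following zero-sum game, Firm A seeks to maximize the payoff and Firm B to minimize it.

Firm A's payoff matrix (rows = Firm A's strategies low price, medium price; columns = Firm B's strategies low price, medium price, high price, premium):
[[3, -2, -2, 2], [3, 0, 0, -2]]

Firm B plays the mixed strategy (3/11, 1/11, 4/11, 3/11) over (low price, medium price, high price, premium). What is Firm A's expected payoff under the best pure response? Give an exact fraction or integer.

low price: (3)·(3/11) + (-2)·(1/11) + (-2)·(4/11) + (2)·(3/11) = 5/11.
medium price: (3)·(3/11) + (0)·(1/11) + (0)·(4/11) + (-2)·(3/11) = 3/11.
The best pure response is low price with expected payoff 5/11.

5/11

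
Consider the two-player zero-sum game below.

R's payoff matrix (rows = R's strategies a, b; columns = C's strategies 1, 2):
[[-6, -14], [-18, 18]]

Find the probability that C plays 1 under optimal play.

8/11

Row minima are -14 and -18, so R's maximin is -14; column maxima are -6 and 18, so C's minimax is -6. These differ, so the equilibrium is in mixed strategies.
Let C play 1 with probability q. R is indifferent when −6q − 14(1−q) = −18q + 18(1−q), giving q = 8/11.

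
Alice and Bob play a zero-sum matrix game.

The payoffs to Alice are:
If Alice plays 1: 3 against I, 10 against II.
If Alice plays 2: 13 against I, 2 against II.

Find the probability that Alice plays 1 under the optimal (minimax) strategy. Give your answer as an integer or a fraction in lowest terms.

11/18

Row minima are 3 and 2, so Alice's maximin is 3; column maxima are 13 and 10, so Bob's minimax is 10. These differ, so the equilibrium is in mixed strategies.
Let Alice play 1 with probability p. Bob is indifferent when 3p + 13(1−p) = 10p + 2(1−p), giving p = 11/18.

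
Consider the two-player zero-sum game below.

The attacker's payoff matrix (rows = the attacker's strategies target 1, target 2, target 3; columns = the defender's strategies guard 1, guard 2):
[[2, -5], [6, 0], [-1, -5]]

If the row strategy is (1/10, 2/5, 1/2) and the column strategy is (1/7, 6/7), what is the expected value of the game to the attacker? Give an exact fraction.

Against (1/7, 6/7), each row's expected payoff is target 1: -4; target 2: 6/7; target 3: -31/7.
Taking the (1/10, 2/5, 1/2)-weighted average: (1/10)·(-4) + (2/5)·(6/7) + (1/2)·(-31/7) = -159/70.

-159/70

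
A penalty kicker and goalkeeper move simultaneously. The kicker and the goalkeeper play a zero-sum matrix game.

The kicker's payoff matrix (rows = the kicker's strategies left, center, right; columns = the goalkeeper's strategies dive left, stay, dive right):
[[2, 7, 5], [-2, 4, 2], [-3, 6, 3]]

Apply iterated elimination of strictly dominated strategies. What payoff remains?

2

Row center is strictly dominated by row left (2>-2, 7>4, 5>2); eliminate center.
Column stay is strictly dominated by dive left for the goalkeeper (2<7, -3<6); eliminate stay.
Row right is strictly dominated by row left (2>-3, 5>3); eliminate right.
Column dive right is strictly dominated by dive left for the goalkeeper (2<5); eliminate dive right.
Only (left, dive left) remains, with payoff 2.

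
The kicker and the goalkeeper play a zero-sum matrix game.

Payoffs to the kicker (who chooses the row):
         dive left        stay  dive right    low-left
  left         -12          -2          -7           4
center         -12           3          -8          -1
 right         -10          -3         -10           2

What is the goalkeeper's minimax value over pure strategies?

The worst case (largest entry) in each column is dive left: -10, stay: 3, dive right: -7, low-left: 4.
The best (smallest) of these is -10.

-10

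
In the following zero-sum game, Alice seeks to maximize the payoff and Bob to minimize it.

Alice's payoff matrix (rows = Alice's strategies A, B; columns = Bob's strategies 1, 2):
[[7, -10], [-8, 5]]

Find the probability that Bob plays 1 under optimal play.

1/2

Row minima are -10 and -8, so Alice's maximin is -8; column maxima are 7 and 5, so Bob's minimax is 5. These differ, so the equilibrium is in mixed strategies.
Let Bob play 1 with probability q. Alice is indifferent when 7q − 10(1−q) = −8q + 5(1−q), giving q = 1/2.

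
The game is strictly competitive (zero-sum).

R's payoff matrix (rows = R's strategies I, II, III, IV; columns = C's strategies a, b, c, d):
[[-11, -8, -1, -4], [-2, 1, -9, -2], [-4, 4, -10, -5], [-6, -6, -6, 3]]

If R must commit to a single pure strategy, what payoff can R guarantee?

The worst-case payoff for each row is I: -11, II: -9, III: -10, IV: -6.
The best of these is -6.

-6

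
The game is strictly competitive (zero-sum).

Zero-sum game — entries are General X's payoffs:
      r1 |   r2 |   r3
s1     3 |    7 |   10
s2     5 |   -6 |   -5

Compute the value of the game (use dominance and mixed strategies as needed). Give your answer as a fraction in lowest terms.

Column r3 is strictly dominated by r2 for General Y (it gives General X more in every row).
The remaining 2×2 game on (s1, s2) × (r1, r2) has no saddle point. Let General X play s1 with probability p; indifference gives 3p + 5(1−p) = 7p − 6(1−p), so p = 11/15.
Similarly General Y's optimal q on r1 is 13/15, and the value is 3·(13/15) + (7)·(2/15) = 53/15.

53/15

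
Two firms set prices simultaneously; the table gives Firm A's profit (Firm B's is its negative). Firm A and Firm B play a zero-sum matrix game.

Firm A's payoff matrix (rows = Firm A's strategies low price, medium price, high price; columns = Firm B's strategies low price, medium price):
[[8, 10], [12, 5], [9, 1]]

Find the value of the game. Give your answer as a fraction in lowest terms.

80/9

Row high price is strictly dominated by row medium price, so Firm A never plays it.
The remaining 2×2 game on (low price, medium price) × (low price, medium price) has no saddle point. Let Firm A play low price with probability p; indifference gives 8p + 12(1−p) = 10p + 5(1−p), so p = 7/9.
Similarly Firm B's optimal q on low price is 5/9, and the value is 8·(5/9) + (10)·(4/9) = 80/9.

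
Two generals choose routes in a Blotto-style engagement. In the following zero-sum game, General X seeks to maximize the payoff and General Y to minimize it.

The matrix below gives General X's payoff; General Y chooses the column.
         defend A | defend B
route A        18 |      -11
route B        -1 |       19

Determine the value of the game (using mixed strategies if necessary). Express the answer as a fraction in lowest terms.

Row minima are -11 and -1, so General X's maximin is -1; column maxima are 18 and 19, so General Y's minimax is 18. These differ, so the equilibrium is in mixed strategies.
Let General X play route A with probability p. General Y is indifferent when 18p − (1−p) = −11p + 19(1−p), giving p = 20/49.
Let General Y play defend A with probability q. General X is indifferent when 18q − 11(1−q) = −q + 19(1−q), giving q = 30/49.
The value is 18·(30/49) + (-11)·(19/49) = 331/49.

331/49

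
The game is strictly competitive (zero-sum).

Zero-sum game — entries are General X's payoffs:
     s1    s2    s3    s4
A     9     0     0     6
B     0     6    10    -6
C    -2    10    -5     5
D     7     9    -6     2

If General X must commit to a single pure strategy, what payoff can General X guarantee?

0

The worst-case payoff for each row is A: 0, B: -6, C: -5, D: -6.
The best of these is 0.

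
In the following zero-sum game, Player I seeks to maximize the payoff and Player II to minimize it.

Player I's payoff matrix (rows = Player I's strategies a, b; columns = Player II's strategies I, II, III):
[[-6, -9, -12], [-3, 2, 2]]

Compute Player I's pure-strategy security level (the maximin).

The worst-case payoff for each row is a: -12, b: -3.
The best of these is -3.

-3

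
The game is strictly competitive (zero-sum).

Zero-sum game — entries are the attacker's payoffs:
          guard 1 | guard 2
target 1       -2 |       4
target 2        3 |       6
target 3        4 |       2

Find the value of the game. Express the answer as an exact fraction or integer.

18/5

Row target 1 is strictly dominated by row target 2, so the attacker never plays it.
The remaining 2×2 game on (target 2, target 3) × (guard 1, guard 2) has no saddle point. Let the attacker play target 2 with probability p; indifference gives 3p + 4(1−p) = 6p + 2(1−p), so p = 2/5.
Similarly the defender's optimal q on guard 1 is 4/5, and the value is 3·(4/5) + (6)·(1/5) = 18/5.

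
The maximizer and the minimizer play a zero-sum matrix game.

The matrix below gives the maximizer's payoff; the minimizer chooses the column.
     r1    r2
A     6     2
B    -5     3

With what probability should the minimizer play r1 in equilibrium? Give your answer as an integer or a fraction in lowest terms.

Row minima are 2 and -5, so the maximizer's maximin is 2; column maxima are 6 and 3, so the minimizer's minimax is 3. These differ, so the equilibrium is in mixed strategies.
Let the minimizer play r1 with probability q. The maximizer is indifferent when 6q + 2(1−q) = −5q + 3(1−q), giving q = 1/12.

1/12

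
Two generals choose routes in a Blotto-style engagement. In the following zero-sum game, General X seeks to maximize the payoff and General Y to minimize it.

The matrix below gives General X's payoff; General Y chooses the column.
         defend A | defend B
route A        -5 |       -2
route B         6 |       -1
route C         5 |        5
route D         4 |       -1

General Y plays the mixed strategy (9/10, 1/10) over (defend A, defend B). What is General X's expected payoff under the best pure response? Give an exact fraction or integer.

route A: (-5)·(9/10) + (-2)·(1/10) = -47/10.
route B: (6)·(9/10) + (-1)·(1/10) = 53/10.
route C: (5)·(9/10) + (5)·(1/10) = 5.
route D: (4)·(9/10) + (-1)·(1/10) = 7/2.
The best pure response is route B with expected payoff 53/10.

53/10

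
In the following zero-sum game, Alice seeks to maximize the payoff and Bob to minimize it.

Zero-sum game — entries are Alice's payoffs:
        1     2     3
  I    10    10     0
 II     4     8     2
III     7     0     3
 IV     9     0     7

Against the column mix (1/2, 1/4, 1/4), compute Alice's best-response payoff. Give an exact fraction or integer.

I: (10)·(1/2) + (10)·(1/4) + (0)·(1/4) = 15/2.
II: (4)·(1/2) + (8)·(1/4) + (2)·(1/4) = 9/2.
III: (7)·(1/2) + (0)·(1/4) + (3)·(1/4) = 17/4.
IV: (9)·(1/2) + (0)·(1/4) + (7)·(1/4) = 25/4.
The best pure response is I with expected payoff 15/2.

15/2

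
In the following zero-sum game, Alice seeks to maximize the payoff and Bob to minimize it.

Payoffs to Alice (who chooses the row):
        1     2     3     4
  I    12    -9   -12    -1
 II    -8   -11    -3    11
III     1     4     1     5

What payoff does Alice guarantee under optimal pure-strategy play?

Row minima: -12, -11, 1 → Alice's maximin is 1.
Column maxima: 12, 4, 1, 11 → Bob's minimax is 1.
They coincide at (III, 3), so the value is 1.

1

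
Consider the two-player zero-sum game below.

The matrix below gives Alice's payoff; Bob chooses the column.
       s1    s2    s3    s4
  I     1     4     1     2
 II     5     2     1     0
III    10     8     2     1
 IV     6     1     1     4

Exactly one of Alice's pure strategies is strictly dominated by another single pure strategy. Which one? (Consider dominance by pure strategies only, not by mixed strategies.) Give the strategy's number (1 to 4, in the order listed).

2

Compare II with III: 10 > 5, 8 > 2, 2 > 1, 1 > 0.
So III strictly dominates II for Alice; II is strictly dominated.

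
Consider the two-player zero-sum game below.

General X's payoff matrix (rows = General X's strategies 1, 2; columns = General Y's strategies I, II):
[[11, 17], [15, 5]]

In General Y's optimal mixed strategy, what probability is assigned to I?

3/4

Row minima are 11 and 5, so General X's maximin is 11; column maxima are 15 and 17, so General Y's minimax is 15. These differ, so the equilibrium is in mixed strategies.
Let General Y play I with probability q. General X is indifferent when 11q + 17(1−q) = 15q + 5(1−q), giving q = 3/4.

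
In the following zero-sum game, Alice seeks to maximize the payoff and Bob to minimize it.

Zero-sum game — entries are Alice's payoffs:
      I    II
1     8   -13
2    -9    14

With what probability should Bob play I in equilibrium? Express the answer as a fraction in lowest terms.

Row minima are -13 and -9, so Alice's maximin is -9; column maxima are 8 and 14, so Bob's minimax is 8. These differ, so the equilibrium is in mixed strategies.
Let Bob play I with probability q. Alice is indifferent when 8q − 13(1−q) = −9q + 14(1−q), giving q = 27/44.

27/44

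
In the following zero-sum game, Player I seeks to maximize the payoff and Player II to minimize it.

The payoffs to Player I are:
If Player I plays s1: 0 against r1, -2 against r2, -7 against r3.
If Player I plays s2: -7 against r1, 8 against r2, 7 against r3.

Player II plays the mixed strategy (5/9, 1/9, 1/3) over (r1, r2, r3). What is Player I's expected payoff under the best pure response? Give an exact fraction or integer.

-2/3

s1: (0)·(5/9) + (-2)·(1/9) + (-7)·(1/3) = -23/9.
s2: (-7)·(5/9) + (8)·(1/9) + (7)·(1/3) = -2/3.
The best pure response is s2 with expected payoff -2/3.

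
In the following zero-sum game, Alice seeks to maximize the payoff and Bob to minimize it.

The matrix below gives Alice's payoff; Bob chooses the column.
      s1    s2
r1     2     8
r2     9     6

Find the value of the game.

Row minima are 2 and 6, so Alice's maximin is 6; column maxima are 9 and 8, so Bob's minimax is 8. These differ, so the equilibrium is in mixed strategies.
Let Alice play r1 with probability p. Bob is indifferent when 2p + 9(1−p) = 8p + 6(1−p), giving p = 1/3.
Let Bob play s1 with probability q. Alice is indifferent when 2q + 8(1−q) = 9q + 6(1−q), giving q = 2/9.
The value is 2·(2/9) + (8)·(7/9) = 20/3.

20/3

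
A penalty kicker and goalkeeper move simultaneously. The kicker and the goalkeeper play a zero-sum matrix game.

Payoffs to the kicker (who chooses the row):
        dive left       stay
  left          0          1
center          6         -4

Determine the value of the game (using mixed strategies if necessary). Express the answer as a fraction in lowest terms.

6/11

Row minima are 0 and -4, so the kicker's maximin is 0; column maxima are 6 and 1, so the goalkeeper's minimax is 1. These differ, so the equilibrium is in mixed strategies.
Let the kicker play left with probability p. The goalkeeper is indifferent when 6(1−p) = p − 4(1−p), giving p = 10/11.
Let the goalkeeper play dive left with probability q. The kicker is indifferent when (1−q) = 6q − 4(1−q), giving q = 5/11.
The value is 0·(5/11) + (1)·(6/11) = 6/11.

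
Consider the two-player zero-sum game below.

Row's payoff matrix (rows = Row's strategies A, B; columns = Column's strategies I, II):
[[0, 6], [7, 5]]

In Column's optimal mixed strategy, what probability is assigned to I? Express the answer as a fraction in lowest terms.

Row minima are 0 and 5, so Row's maximin is 5; column maxima are 7 and 6, so Column's minimax is 6. These differ, so the equilibrium is in mixed strategies.
Let Column play I with probability q. Row is indifferent when 6(1−q) = 7q + 5(1−q), giving q = 1/8.

1/8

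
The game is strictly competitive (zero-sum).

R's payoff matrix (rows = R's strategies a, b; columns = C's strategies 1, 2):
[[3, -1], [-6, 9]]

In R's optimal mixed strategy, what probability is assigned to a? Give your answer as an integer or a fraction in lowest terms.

15/19

Row minima are -1 and -6, so R's maximin is -1; column maxima are 3 and 9, so C's minimax is 3. These differ, so the equilibrium is in mixed strategies.
Let R play a with probability p. C is indifferent when 3p − 6(1−p) = −p + 9(1−p), giving p = 15/19.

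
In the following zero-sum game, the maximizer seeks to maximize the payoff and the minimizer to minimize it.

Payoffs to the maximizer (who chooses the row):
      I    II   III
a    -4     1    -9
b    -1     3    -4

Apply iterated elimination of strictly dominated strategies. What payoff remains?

-4

Row a is strictly dominated by row b (-1>-4, 3>1, -4>-9); eliminate a.
Column II is strictly dominated by I for the minimizer (-1<3); eliminate II.
Column I is strictly dominated by III for the minimizer (-4<-1); eliminate I.
Only (b, III) remains, with payoff -4.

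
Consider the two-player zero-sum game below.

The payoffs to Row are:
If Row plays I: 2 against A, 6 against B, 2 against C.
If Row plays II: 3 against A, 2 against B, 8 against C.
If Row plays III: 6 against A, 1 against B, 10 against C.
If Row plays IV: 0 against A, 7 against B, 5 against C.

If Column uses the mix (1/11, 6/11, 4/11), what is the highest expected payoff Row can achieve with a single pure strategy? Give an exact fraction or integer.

62/11

I: (2)·(1/11) + (6)·(6/11) + (2)·(4/11) = 46/11.
II: (3)·(1/11) + (2)·(6/11) + (8)·(4/11) = 47/11.
III: (6)·(1/11) + (1)·(6/11) + (10)·(4/11) = 52/11.
IV: (0)·(1/11) + (7)·(6/11) + (5)·(4/11) = 62/11.
The best pure response is IV with expected payoff 62/11.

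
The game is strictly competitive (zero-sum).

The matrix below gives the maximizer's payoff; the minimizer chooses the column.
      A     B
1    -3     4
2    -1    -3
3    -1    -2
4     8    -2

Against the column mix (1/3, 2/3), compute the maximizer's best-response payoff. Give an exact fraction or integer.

1: (-3)·(1/3) + (4)·(2/3) = 5/3.
2: (-1)·(1/3) + (-3)·(2/3) = -7/3.
3: (-1)·(1/3) + (-2)·(2/3) = -5/3.
4: (8)·(1/3) + (-2)·(2/3) = 4/3.
The best pure response is 1 with expected payoff 5/3.

5/3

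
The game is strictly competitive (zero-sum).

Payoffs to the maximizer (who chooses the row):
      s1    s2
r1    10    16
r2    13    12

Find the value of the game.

88/7

Row minima are 10 and 12, so the maximizer's maximin is 12; column maxima are 13 and 16, so the minimizer's minimax is 13. These differ, so the equilibrium is in mixed strategies.
Let the maximizer play r1 with probability p. The minimizer is indifferent when 10p + 13(1−p) = 16p + 12(1−p), giving p = 1/7.
Let the minimizer play s1 with probability q. The maximizer is indifferent when 10q + 16(1−q) = 13q + 12(1−q), giving q = 4/7.
The value is 10·(4/7) + (16)·(3/7) = 88/7.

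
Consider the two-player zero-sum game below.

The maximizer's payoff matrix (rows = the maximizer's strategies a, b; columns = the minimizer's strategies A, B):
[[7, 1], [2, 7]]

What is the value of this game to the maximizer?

Row minima are 1 and 2, so the maximizer's maximin is 2; column maxima are 7 and 7, so the minimizer's minimax is 7. These differ, so the equilibrium is in mixed strategies.
Let the maximizer play a with probability p. The minimizer is indifferent when 7p + 2(1−p) = p + 7(1−p), giving p = 5/11.
Let the minimizer play A with probability q. The maximizer is indifferent when 7q + (1−q) = 2q + 7(1−q), giving q = 6/11.
The value is 7·(6/11) + (1)·(5/11) = 47/11.

47/11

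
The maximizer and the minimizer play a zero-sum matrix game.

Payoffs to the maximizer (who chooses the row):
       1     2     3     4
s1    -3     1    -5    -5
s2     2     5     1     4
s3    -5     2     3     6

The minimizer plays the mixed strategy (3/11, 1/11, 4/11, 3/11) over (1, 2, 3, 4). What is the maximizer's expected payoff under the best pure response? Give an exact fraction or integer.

s1: (-3)·(3/11) + (1)·(1/11) + (-5)·(4/11) + (-5)·(3/11) = -43/11.
s2: (2)·(3/11) + (5)·(1/11) + (1)·(4/11) + (4)·(3/11) = 27/11.
s3: (-5)·(3/11) + (2)·(1/11) + (3)·(4/11) + (6)·(3/11) = 17/11.
The best pure response is s2 with expected payoff 27/11.

27/11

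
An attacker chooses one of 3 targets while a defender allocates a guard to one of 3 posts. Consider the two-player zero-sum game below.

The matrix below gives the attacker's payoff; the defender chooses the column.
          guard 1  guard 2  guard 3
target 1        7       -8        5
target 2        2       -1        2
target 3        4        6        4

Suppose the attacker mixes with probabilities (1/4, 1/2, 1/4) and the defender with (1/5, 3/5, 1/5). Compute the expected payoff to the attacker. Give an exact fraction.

Against (1/5, 3/5, 1/5), each row's expected payoff is target 1: -12/5; target 2: 1/5; target 3: 26/5.
Taking the (1/4, 1/2, 1/4)-weighted average: (1/4)·(-12/5) + (1/2)·(1/5) + (1/4)·(26/5) = 4/5.

4/5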